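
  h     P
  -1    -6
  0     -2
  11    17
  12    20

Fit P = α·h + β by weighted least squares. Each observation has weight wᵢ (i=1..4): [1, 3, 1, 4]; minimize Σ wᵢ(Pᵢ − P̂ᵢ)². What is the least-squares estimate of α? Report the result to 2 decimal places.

The normal equations are: 698·α + 58·β = 1153;  58·α + 9·β = 85.
Δ = 698·9 − 58² = 2918.
α = (1153·9 − 58·85)/2918 = 5447/2918; β = (698·85 − 58·1153)/2918 = -3772/1459.

α = 1.87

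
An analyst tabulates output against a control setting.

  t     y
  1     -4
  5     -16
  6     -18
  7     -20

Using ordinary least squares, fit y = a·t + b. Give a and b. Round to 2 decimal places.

Sums needed: Σt·t = 111, Σt = 19, Σ1 = 4.
And Σt·y = -332, Σy = -58.
XᵀX·[a, b]ᵀ = Xᵀy becomes [[111, 19]; [19, 4]]·[a, b]ᵀ = [-332, -58]ᵀ.
Δ = 111·4 − 19² = 83.
a = ((-332)·4 − 19·(-58))/83 = -226/83; b = (111·(-58) − 19·(-332))/83 = -130/83.

a = -2.72, b = -1.57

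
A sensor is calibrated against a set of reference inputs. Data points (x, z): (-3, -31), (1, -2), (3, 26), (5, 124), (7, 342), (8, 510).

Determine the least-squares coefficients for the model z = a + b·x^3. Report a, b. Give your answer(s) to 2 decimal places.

Sums needed: Σ1 = 6, Σx^3 = 981, Σx^3·x^3 = 396877.
Moment sums: Σz = 969, Σx^3·z = 395463.
Eliminating b: 396877·(row 1) − 981·(row 2) gives 1418901·a = 396877·969 − 981·395463 = -3375390, so a = -1125130/472967.
Then b = (395463 − 981·(-1125130/472967))/396877 = 474063/472967.

a = -2.38, b = 1.00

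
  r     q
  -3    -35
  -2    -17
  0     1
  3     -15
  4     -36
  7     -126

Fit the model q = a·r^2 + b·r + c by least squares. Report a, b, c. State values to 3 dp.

Sums needed: Σr^2·r^2 = 2835, Σr^2·r = 399, Σr^2 = 87, Σr·r = 87, Σr = 9, Σ1 = 6.
For Xᵀq: Σr^2·q = -7268, Σr·q = -932, Σq = -228.
Row-reducing yields a = -503/165, b = 171/55, c = 254/165.

a = -3.048, b = 3.109, c = 1.539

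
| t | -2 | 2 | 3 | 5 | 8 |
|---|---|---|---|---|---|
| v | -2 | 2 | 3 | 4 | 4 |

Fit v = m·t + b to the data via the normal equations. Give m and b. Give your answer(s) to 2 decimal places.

XᵀX·[m, b]ᵀ = Xᵀv reads: 106·m + 16·b = 69;  16·m + 5·b = 11.
Δ = 106·5 − 16² = 274.
m = (69·5 − 16·11)/274 = 169/274; b = (106·11 − 16·69)/274 = 31/137.

m = 0.62, b = 0.23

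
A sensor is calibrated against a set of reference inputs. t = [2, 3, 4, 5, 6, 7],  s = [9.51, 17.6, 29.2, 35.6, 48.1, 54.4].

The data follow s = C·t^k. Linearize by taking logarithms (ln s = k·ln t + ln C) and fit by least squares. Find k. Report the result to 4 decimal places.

k = 1.4110

Let Y = ln s. Fitting Y = k·ln t + ln C by least squares:
Σln t = 8.5252, Σ(ln t)² = 13.1965, Σln s = 19.9364, Σln t·ln s = 29.8555.
Normal system: [[13.1965, 8.5252]; [8.5252, 6]]·[k, ln C]ᵀ = [29.8555, 19.9364]ᵀ.
Slope k = (n·Σln t·ln s − Σln t·Σln s)/(n·Σ(ln t)² − (Σln t)²) = (6·29.8555 − 8.5252·19.9364)/6.5005 = 1.41100; ln C = (Σln s − k·Σln t)/n = 1.31791.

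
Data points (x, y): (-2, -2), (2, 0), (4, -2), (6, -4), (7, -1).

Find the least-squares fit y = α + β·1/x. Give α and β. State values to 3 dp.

α = -1.942, β = 1.273

Normal-equation sums: Σ1 = 5, Σ1/x = 47/84, Σ1/x·1/x = 4309/7056.
For Mᵀy: Σy = -9, Σ1/x·y = -13/42.
det = 5·(4309/7056) − (47/84)² = 2417/882.
α = ((-9)·(4309/7056) − (47/84)·(-13/42))/(2417/882) = -37559/19336; β = (5·(-13/42) − (47/84)·(-9))/(2417/882) = 6153/4834.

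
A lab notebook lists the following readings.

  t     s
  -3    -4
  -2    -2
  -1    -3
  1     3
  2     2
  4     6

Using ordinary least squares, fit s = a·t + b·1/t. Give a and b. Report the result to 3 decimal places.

Normal-equation sums: Σt·t = 35, Σt·1/t = 6, Σ1/t·1/t = 385/144.
Right-hand side: Σt·s = 50, Σ1/t·s = 65/6.
MᵀM·[a, b]ᵀ = Mᵀs becomes [[35, 6]; [6, 385/144]]·[a, b]ᵀ = [50, 65/6]ᵀ.
Determinant 35·(385/144) − 6² = 8291/144.
a = (50·(385/144) − 6·(65/6))/(8291/144) = 9890/8291; b = (35·(65/6) − 6·50)/(8291/144) = 11400/8291.

a = 1.193, b = 1.375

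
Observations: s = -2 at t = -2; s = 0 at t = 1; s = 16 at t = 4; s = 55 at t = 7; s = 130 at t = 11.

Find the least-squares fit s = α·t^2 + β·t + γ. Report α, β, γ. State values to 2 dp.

From the data, Σt^2·t^2 = 17315, Σt^2·t = 1731, Σt^2 = 191, Σt·t = 191, Σt = 21, Σ1 = 5.
And Σt^2·s = 18673, Σt·s = 1883, Σs = 199.
Normal equations: [[17315, 1731, 191]; [1731, 191, 21]; [191, 21, 5]]·[α, β, γ]ᵀ = [18673, 1883, 199]ᵀ.
Inverting the 3×3 Gram matrix, [α, β, γ]ᵀ = [68950/69693, 28994/23231, -17341/5361]ᵀ.

α = 0.99, β = 1.25, γ = -3.23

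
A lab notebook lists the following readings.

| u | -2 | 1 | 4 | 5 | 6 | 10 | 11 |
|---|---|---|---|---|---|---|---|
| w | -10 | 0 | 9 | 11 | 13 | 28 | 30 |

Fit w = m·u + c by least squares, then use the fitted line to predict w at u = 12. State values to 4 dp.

ŵ = 33.1183

The normal system MᵀM·[m, c]ᵀ = Mᵀw is [[303, 35]; [35, 7]]·[m, c]ᵀ = [799, 81]ᵀ.
Determinant 303·7 − 35² = 896.
m = (799·7 − 35·81)/896 = 197/64; c = (303·81 − 35·799)/896 = -1711/448.
At u = 12: ŵ = (197/64)·(12) + (-1711/448)·(1) = 14837/448.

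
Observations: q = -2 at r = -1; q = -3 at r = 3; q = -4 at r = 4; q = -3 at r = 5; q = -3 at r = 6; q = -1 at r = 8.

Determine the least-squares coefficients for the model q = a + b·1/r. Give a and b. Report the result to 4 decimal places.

MᵀM·[a, b]ᵀ = Mᵀq reads: 6·a + (3/40)·b = -16;  (3/40)·a + (18101/14400)·b = -49/40.
Δ = 6·(18101/14400) − (3/40)² = 1447/192.
a = ((-16)·(18101/14400) − (3/40)·(-49/40))/(1447/192) = -288293/108525; b = (6·(-49/40) − (3/40)·(-16))/(1447/192) = -5904/7235.

a = -2.6565, b = -0.8160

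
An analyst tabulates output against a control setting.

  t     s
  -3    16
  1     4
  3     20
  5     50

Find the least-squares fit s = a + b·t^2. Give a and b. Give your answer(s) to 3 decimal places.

a = 1.224, b = 1.934

The normal equations are: 4·a + 44·b = 90;  44·a + 788·b = 1578.
(Σ1 = 4, Σt^2 = 44, Σt^2·t^2 = 788, Σs = 90, Σt^2·s = 1578.)
Δ = 4·788 − 44² = 1216.
a = (90·788 − 44·1578)/1216 = 93/76; b = (4·1578 − 44·90)/1216 = 147/76.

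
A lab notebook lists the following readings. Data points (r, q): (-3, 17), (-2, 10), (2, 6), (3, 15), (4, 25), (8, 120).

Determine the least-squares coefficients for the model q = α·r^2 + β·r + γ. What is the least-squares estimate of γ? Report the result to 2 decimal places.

γ = -1.32

Compute the Gram sums: Σr^2·r^2 = 4546, Σr^2·r = 576, Σr^2 = 106, Σr·r = 106, Σr = 12, Σ1 = 6.
Moment sums: Σr^2·q = 8432, Σr·q = 1046, Σq = 193.
XᵀX·[α, β, γ]ᵀ = Xᵀq becomes [[4546, 576, 106]; [576, 106, 12]; [106, 12, 6]]·[α, β, γ]ᵀ = [8432, 1046, 193]ᵀ.
Row-reducing yields α = 257387/130076, β = -47797/65038, γ = -171871/130076.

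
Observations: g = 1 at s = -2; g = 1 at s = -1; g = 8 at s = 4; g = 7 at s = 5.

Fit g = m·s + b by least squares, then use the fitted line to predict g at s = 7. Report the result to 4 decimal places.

Sums needed: Σs·s = 46, Σs = 6, Σ1 = 4.
For Aᵀg: Σs·g = 64, Σg = 17.
Normal equations: [[46, 6]; [6, 4]]·[m, b]ᵀ = [64, 17]ᵀ.
det = 46·4 − 6² = 148.
m = (64·4 − 6·17)/148 = 77/74; b = (46·17 − 6·64)/148 = 199/74.
At s = 7: ĝ = (77/74)·(7) + (199/74)·(1) = 369/37.

ĝ = 9.9730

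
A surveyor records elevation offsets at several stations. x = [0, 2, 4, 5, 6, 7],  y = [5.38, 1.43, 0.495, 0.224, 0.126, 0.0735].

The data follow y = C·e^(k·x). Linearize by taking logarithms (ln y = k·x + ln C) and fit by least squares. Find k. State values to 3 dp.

Taking logs, ln y = k·x + ln C, so regress ln y on x.
Σx = 24.0000, Σ(x)² = 130.0000, Σln y = -4.8409, Σx·ln y = -40.2801.
Equations: 130.0000·k + 24.0000·ln C = -40.2801;  24.0000·k + 6·ln C = -4.8409.
Δ = 130.0000·6 − (24.0000)² = 204.0000; k = (-40.2801·6 − 24.0000·-4.8409)/204.0000 = -0.61519, ln C = (130.0000·-4.8409 − 24.0000·-40.2801)/204.0000 = 1.65396.

k = -0.615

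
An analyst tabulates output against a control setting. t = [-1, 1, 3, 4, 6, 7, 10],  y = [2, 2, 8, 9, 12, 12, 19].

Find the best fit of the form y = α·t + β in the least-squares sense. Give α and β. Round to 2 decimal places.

Normal-equation sums: Σt·t = 212, Σt = 30, Σ1 = 7.
For Xᵀy: Σt·y = 406, Σy = 64.
So XᵀX·[α, β]ᵀ = Xᵀy: [[212, 30]; [30, 7]]·[α, β]ᵀ = [406, 64]ᵀ.
Determinant 212·7 − 30² = 584.
α = (406·7 − 30·64)/584 = 461/292; β = (212·64 − 30·406)/584 = 347/146.

α = 1.58, β = 2.38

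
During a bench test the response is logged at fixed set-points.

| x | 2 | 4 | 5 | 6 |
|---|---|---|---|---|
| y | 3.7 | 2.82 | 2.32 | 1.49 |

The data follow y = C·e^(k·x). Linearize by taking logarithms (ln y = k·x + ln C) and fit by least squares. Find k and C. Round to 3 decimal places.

Linearized form: ln y = k·x + ln C. From the 4 transformed points,
Σx = 17.0000, Σ(x)² = 81.0000, Σln y = 3.5854, Σx·ln y = 13.3641.
Normal system: [[81.0000, 17.0000]; [17.0000, 4]]·[k, ln C]ᵀ = [13.3641, 3.5854]ᵀ.
Solving (det = 35.0000): k = -0.21416, ln C = 1.80653, so C = exp(1.80653) = 6.08930.

k = -0.214, C = 6.089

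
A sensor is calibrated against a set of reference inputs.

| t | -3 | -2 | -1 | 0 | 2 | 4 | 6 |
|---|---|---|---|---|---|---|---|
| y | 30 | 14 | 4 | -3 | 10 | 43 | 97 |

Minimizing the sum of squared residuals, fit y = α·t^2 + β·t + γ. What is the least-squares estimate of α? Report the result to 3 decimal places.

Normal-equation sums: Σt^2·t^2 = 1666, Σt^2·t = 252, Σt^2 = 70, Σt·t = 70, Σt = 6, Σ1 = 7.
For Mᵀy: Σt^2·y = 4550, Σt·y = 652, Σy = 195.
MᵀM·[α, β, γ]ᵀ = Mᵀy becomes [[1666, 252, 70]; [252, 70, 6]; [70, 6, 7]]·[α, β, γ]ᵀ = [4550, 652, 195]ᵀ.
Row-reducing yields α = 18884/6447, β = -367/307, γ = -377/921.

α = 2.929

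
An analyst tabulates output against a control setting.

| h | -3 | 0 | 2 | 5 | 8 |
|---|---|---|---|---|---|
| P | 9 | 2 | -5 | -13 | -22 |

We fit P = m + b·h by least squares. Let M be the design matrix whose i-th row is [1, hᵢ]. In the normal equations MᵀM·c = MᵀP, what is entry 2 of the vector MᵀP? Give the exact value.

Entry 2 ↔ basis h, so (MᵀP)_{2} = Σᵢ (h)·Pᵢ = (-3)·(9) + (0)·(2) + (2)·(-5) + (5)·(-13) + (8)·(-22) = -278.

-278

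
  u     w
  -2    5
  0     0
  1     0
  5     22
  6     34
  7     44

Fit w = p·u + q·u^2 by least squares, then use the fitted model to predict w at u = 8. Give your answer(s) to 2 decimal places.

ŵ = 59.17

Compute the Gram sums: Σu·u = 115, Σu·u^2 = 677, Σu^2·u^2 = 4339.
Moment sums: Σu·w = 612, Σu^2·w = 3950.
Normal equations: [[115, 677]; [677, 4339]]·[p, q]ᵀ = [612, 3950]ᵀ.
Determinant 115·4339 − 677² = 40656.
p = (612·4339 − 677·3950)/40656 = -9341/20328; q = (115·3950 − 677·612)/40656 = 19963/20328.
At u = 8: ŵ = (-9341/20328)·(8) + (19963/20328)·(64) = 50121/847.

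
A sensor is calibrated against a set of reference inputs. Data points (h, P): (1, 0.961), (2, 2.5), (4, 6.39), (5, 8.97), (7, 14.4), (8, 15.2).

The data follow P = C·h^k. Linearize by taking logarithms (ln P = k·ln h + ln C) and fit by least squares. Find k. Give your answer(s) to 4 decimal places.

k = 1.3582

With ln Pᵢ as the transformed response and ln hᵢ as the regressor:
Over the data: Σln h = 7.7142, Σ(ln h)² = 13.1032, Σln P = 10.3137, Σln h·ln P = 17.5862.
Normal system: [[13.1032, 7.7142]; [7.7142, 6]]·[k, ln C]ᵀ = [17.5862, 10.3137]ᵀ.
Solving (det = 19.1098): k = 1.35822, ln C = -0.02733.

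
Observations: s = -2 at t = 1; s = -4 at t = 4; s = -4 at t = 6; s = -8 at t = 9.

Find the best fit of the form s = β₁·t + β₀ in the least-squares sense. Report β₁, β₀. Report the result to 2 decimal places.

Sums needed: Σt·t = 134, Σt = 20, Σ1 = 4.
And Σt·s = -114, Σs = -18.
AᵀA·[β₁, β₀]ᵀ = Aᵀs becomes [[134, 20]; [20, 4]]·[β₁, β₀]ᵀ = [-114, -18]ᵀ.
Eliminating β₀: 4·(row 1) − 20·(row 2) gives 136·β₁ = 4·(-114) − 20·(-18) = -96, so β₁ = -12/17.
Then β₀ = ((-18) − 20·(-12/17))/4 = -33/34.

β₁ = -0.71, β₀ = -0.97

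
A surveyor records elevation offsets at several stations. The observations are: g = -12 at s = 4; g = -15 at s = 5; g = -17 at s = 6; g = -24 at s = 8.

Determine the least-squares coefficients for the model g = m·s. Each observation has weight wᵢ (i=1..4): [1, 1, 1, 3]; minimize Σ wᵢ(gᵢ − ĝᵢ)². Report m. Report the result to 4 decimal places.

m = -2.9777

Entries of MᵀWM: Σwᵢ·s·s = 269.
For MᵀWg: Σwᵢ·s·g = -801.
Normal equations: [[269]]·[m]ᵀ = [-801]ᵀ.
m = (-801)/269 = -2.9777.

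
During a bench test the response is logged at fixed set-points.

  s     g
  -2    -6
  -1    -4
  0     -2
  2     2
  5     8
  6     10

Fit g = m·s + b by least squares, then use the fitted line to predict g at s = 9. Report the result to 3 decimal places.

The normal equations are: 70·m + 10·b = 120;  10·m + 6·b = 8.
(Σs·s = 70, Σs = 10, Σ1 = 6, Σs·g = 120, Σg = 8.)
Determinant 70·6 − 10² = 320.
m = (120·6 − 10·8)/320 = 2; b = (70·8 − 10·120)/320 = -2.
At s = 9: ĝ = (2)·(9) + (-2)·(1) = 16.

ĝ = 16.000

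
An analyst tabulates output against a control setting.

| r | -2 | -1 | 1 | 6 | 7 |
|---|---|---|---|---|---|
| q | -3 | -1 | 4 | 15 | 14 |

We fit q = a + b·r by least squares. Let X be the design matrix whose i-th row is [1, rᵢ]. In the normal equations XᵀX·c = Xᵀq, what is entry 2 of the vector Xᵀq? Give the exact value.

199

Entry 2 ↔ basis r, so (Xᵀq)_{2} = Σᵢ (r)·qᵢ = (-2)·(-3) + (-1)·(-1) + (1)·(4) + (6)·(15) + (7)·(14) = 199.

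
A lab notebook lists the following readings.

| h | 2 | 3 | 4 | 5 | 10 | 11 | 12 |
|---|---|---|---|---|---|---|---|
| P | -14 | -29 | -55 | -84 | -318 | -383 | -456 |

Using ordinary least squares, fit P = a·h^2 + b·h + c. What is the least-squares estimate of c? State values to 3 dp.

The normal equations are: 46355·a + 4283·b + 419·c = -147104;  4283·a + 419·b + 47·c = -13620;  419·a + 47·b + 7·c = -1339.
(Σh^2·h^2 = 46355, Σh^2·h = 4283, Σh^2 = 419, Σh·h = 419, Σh = 47, Σ1 = 7, Σh^2·P = -147104, Σh·P = -13620, ΣP = -1339.)
Inverting the 3×3 Gram matrix, [a, b, c]ᵀ = [-211649/70644, -154579/70644, 16117/5887]ᵀ.

c = 2.738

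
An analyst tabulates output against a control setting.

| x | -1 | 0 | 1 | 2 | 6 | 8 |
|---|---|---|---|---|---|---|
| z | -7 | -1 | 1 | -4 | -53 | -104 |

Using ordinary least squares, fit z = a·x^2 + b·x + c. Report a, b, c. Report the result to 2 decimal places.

a = -2.03, b = 3.44, c = -1.32

Forming MᵀM = [[5410, 736, 106]; [736, 106, 16]; [106, 16, 6]] and Mᵀz = [-8586, -1150, -168]ᵀ gives MᵀM·[a, b, c]ᵀ = Mᵀz.
Row-reducing yields a = -5635/2778, b = 23857/6945, c = -6133/4630.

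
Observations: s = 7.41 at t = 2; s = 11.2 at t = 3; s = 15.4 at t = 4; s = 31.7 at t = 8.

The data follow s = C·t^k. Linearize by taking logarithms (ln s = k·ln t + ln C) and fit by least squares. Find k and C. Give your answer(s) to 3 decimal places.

k = 1.051, C = 3.563

Linearized form: ln s = k·ln t + ln C. From the 4 transformed points,
Sums: Σln t = 5.2575, Σ(ln t)² = 7.9333, Σln s = 10.6094, Σln t·ln s = 15.0203.
Normal system: [[7.9333, 5.2575]; [5.2575, 4]]·[k, ln C]ᵀ = [15.0203, 10.6094]ᵀ.
Δ = 7.9333·4 − (5.2575)² = 4.0919; k = (15.0203·4 − 5.2575·10.6094)/4.0919 = 1.05134, ln C = (7.9333·10.6094 − 5.2575·15.0203)/4.0919 = 1.27050, so C = exp(1.27050) = 3.56263.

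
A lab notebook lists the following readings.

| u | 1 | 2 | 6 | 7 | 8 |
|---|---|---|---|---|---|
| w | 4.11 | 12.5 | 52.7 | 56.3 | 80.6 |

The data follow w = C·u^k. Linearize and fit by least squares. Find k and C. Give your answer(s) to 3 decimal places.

k = 1.375, C = 4.370

Taking logs, ln w = k·ln u + ln C, so regress ln w on ln u.
XᵀX = [[11.8015, 6.5103]; [6.5103, 5]], rhs = [25.8254, 16.3240]ᵀ  (here Σln u = 6.5103, Σ(ln u)² = 11.8015, Σln w = 16.3240, Σln u·ln w = 25.8254).
Slope k = (n·Σln u·ln w − Σln u·Σln w)/(n·Σ(ln u)² − (Σln u)²) = (5·25.8254 − 6.5103·16.3240)/16.6240 = 1.37475; ln C = (Σln w − k·Σln u)/n = 1.47480, so C = exp(1.47480) = 4.37015.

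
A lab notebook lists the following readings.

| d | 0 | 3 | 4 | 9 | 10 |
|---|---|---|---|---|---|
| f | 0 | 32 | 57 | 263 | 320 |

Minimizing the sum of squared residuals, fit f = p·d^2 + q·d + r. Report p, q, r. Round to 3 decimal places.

p = 2.991, q = 2.215, r = -0.354

Normal-equation sums: Σd^2·d^2 = 16898, Σd^2·d = 1820, Σd^2 = 206, Σd·d = 206, Σd = 26, Σ1 = 5.
Right-hand side: Σd^2·f = 54503, Σd·f = 5891, Σf = 672.
Row-reducing yields p = 86701/28986, q = 64211/28986, r = -1710/4831.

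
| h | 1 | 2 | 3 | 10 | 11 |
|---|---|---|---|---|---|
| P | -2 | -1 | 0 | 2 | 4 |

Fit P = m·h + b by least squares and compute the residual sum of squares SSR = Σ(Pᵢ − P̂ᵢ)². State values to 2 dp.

SSR = 1.69

Normal-equation sums: Σh·h = 235, Σh = 27, Σ1 = 5.
For MᵀP: Σh·P = 60, ΣP = 3.
Δ = 235·5 − 27² = 446.
m = (60·5 − 27·3)/446 = 219/446; b = (235·3 − 27·60)/446 = -915/446.
Residuals: -98/223, 31/446, 129/223, -383/446, 145/223; SSR = 755/446.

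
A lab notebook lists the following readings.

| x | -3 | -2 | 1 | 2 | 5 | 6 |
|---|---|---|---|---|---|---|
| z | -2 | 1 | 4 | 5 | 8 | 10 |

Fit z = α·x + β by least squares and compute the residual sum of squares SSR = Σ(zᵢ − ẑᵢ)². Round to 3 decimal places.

Sums needed: Σx·x = 79, Σx = 9, Σ1 = 6.
For Aᵀz: Σx·z = 118, Σz = 26.
det = 79·6 − 9² = 393.
α = (118·6 − 9·26)/393 = 158/131; β = (79·26 − 9·118)/393 = 992/393.
Residuals: -356/393, 349/393, 106/393, 25/393, -218/393, 94/393; SSR = 806/393.

SSR = 2.051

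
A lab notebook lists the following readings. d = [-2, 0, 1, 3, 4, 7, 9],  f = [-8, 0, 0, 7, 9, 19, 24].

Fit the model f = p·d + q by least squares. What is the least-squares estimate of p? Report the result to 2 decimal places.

Forming AᵀA = [[160, 22]; [22, 7]] and Aᵀf = [422, 51]ᵀ gives AᵀA·[p, q]ᵀ = Aᵀf.
det = 160·7 − 22² = 636.
p = (422·7 − 22·51)/636 = 458/159; q = (160·51 − 22·422)/636 = -281/159.

p = 2.88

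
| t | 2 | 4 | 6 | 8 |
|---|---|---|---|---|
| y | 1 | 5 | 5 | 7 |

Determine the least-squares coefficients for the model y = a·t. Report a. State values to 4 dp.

Setting ∂/∂a … = 0 gives: 120·a = 108.
a = 108/120 = 0.9.

a = 0.9000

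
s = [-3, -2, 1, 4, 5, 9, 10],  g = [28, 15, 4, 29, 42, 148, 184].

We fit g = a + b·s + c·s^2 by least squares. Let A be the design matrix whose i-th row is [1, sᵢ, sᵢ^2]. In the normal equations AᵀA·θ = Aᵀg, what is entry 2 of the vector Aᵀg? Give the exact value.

Entry 2 ↔ basis s, so (Aᵀg)_{2} = Σᵢ (s)·gᵢ = (-3)·(28) + (-2)·(15) + (1)·(4) + (4)·(29) + (5)·(42) + (9)·(148) + (10)·(184) = 3388.

3388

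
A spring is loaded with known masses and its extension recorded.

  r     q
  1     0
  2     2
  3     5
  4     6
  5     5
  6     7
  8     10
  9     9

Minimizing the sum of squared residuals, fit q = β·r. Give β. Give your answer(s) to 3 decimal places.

β = 1.148

Entries of MᵀM: Σr·r = 236.
Moment sums: Σr·q = 271.
So MᵀM·[β]ᵀ = Mᵀq: [[236]]·[β]ᵀ = [271]ᵀ.
β = 271/236 = 1.14831.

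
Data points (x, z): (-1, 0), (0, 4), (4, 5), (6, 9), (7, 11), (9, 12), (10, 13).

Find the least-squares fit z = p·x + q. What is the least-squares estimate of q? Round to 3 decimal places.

q = 2.205

Sums needed: Σx·x = 283, Σx = 35, Σ1 = 7.
Moment sums: Σx·z = 389, Σz = 54.
det = 283·7 − 35² = 756.
p = (389·7 − 35·54)/756 = 119/108; q = (283·54 − 35·389)/756 = 1667/756.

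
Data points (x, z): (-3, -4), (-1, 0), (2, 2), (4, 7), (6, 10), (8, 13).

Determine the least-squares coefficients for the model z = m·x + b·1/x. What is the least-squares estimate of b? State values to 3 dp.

With design matrix M, MᵀM = [[130, 6]; [6, 845/576]] and Mᵀz = [208, 59/8]ᵀ.
Eliminating b: (845/576)·(row 1) − 6·(row 2) gives (44557/288)·m = (845/576)·208 − 6·(59/8) = 2348/9, so m = 75136/44557.
Then b = ((59/8) − 6·(75136/44557))/(845/576) = -83304/44557.

b = -1.870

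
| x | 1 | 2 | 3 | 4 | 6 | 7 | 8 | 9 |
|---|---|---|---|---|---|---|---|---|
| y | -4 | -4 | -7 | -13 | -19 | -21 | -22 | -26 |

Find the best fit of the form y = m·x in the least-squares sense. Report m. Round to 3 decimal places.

m = -2.908

With design matrix A, AᵀA = [[260]] and Aᵀy = [-756]ᵀ.
m = (-756)/260 = -2.90769.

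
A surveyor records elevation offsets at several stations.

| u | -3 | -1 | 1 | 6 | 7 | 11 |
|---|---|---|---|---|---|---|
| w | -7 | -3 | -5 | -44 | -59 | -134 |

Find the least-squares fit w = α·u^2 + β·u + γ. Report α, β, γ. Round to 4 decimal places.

From the data, Σu^2·u^2 = 18421, Σu^2·u = 1863, Σu^2 = 217, Σu·u = 217, Σu = 21, Σ1 = 6.
For Xᵀw: Σu^2·w = -20760, Σu·w = -2132, Σw = -252.
So XᵀX·[α, β, γ]ᵀ = Xᵀw: [[18421, 1863, 217]; [1863, 217, 21]; [217, 21, 6]]·[α, β, γ]ᵀ = [-20760, -2132, -252]ᵀ.
Solving the 3×3 system (Gaussian elimination) gives α = -437739/449234, β = -547021/449234, γ = -560847/224617.

α = -0.9744, β = -1.2177, γ = -2.4969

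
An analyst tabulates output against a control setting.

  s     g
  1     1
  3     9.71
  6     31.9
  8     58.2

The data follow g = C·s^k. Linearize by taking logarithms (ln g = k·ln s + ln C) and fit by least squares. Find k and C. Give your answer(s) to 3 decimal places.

k = 1.939, C = 1.042

Taking logs, ln g = k·ln s + ln C, so regress ln g on ln s.
Sums: Σln s = 4.9698, Σ(ln s)² = 8.7414, Σln g = 9.7996, Σln s·ln g = 17.1521.
Normal system: [[8.7414, 4.9698]; [4.9698, 4]]·[k, ln C]ᵀ = [17.1521, 9.7996]ᵀ.
Δ = 8.7414·4 − (4.9698)² = 10.2667; k = (17.1521·4 − 4.9698·9.7996)/10.2667 = 1.93889, ln C = (8.7414·9.7996 − 4.9698·17.1521)/10.2667 = 0.04093, so C = exp(0.04093) = 1.04178.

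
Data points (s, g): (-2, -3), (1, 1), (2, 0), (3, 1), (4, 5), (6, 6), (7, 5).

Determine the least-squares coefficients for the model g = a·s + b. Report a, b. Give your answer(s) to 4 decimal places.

With design matrix X, XᵀX = [[119, 21]; [21, 7]] and Xᵀg = [101, 15]ᵀ.
Determinant 119·7 − 21² = 392.
a = (101·7 − 21·15)/392 = 1; b = (119·15 − 21·101)/392 = -6/7.

a = 1.0000, b = -0.8571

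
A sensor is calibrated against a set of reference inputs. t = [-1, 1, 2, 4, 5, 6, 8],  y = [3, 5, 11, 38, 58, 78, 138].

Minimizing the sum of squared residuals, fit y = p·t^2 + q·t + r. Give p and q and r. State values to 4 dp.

Normal-equation sums: Σt^2·t^2 = 6291, Σt^2·t = 925, Σt^2 = 147, Σt·t = 147, Σt = 25, Σ1 = 7.
Right-hand side: Σt^2·y = 13750, Σt·y = 2038, Σy = 331.
So XᵀX·[p, q, r]ᵀ = Xᵀy: [[6291, 925, 147]; [925, 147, 25]; [147, 25, 7]]·[p, q, r]ᵀ = [13750, 2038, 331]ᵀ.
Row-reducing yields p = 87599/43604, q = 39491/43604, r = 20307/10901.

p = 2.0090, q = 0.9057, r = 1.8629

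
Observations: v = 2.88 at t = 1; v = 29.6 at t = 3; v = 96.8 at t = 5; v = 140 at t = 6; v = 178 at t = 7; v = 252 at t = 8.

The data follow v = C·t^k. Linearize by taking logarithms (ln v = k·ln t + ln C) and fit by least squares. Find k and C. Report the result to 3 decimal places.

k = 2.151, C = 2.876

With ln vᵢ as the transformed response and ln tᵢ as the regressor:
AᵀA = [[15.1183, 8.5252]; [8.5252, 6]], rhs = [41.5169, 24.6711]ᵀ  (here Σln t = 8.5252, Σ(ln t)² = 15.1183, Σln v = 24.6711, Σln t·ln v = 41.5169).
Δ = 15.1183·6 − (8.5252)² = 18.0313; k = (41.5169·6 − 8.5252·24.6711)/18.0313 = 2.15051, ln C = (15.1183·24.6711 − 8.5252·41.5169)/18.0313 = 1.05628, so C = exp(1.05628) = 2.87564.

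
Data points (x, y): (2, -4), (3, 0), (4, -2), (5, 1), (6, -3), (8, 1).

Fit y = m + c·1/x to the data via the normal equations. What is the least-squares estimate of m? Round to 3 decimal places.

The normal equations are: 6·m + (63/40)·c = -7;  (63/40)·m + (7301/14400)·c = -107/40.
(Σ1 = 6, Σ1/x = 63/40, Σ1/x·1/x = 7301/14400, Σy = -7, Σ1/x·y = -107/40.)
Eliminating c: (7301/14400)·(row 1) − (63/40)·(row 2) gives (539/960)·m = (7301/14400)·(-7) − (63/40)·(-107/40) = 4781/7200, so m = 1366/1155.
Then c = ((-107/40) − (63/40)·(1366/1155))/(7301/14400) = -4824/539.

m = 1.183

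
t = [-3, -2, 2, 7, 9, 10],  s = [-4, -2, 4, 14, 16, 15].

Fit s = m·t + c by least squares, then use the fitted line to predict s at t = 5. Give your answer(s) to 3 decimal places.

ŝ = 9.012

The normal equations are: 247·m + 23·c = 416;  23·m + 6·c = 43.
Eliminating c: 6·(row 1) − 23·(row 2) gives 953·m = 6·416 − 23·43 = 1507, so m = 1507/953.
Then c = (43 − 23·(1507/953))/6 = 1053/953.
At t = 5: ŝ = (1507/953)·(5) + (1053/953)·(1) = 8588/953.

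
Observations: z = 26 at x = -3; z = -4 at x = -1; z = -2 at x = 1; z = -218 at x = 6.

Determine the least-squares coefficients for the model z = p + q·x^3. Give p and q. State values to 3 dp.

p = -2.280, q = -0.999

Normal-equation sums: Σ1 = 4, Σx^3 = 189, Σx^3·x^3 = 47387.
And Σz = -198, Σx^3·z = -47788.
MᵀM·[p, q]ᵀ = Mᵀz becomes [[4, 189]; [189, 47387]]·[p, q]ᵀ = [-198, -47788]ᵀ.
Δ = 4·47387 − 189² = 153827.
p = ((-198)·47387 − 189·(-47788))/153827 = -350694/153827; q = (4·(-47788) − 189·(-198))/153827 = -153730/153827.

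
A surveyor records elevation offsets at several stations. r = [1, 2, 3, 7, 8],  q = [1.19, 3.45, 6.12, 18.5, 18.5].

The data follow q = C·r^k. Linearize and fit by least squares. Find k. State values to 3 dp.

Taking logs, ln q = k·ln r + ln C, so regress ln q on ln r.
XᵀX = [[9.7980, 5.8171]; [5.8171, 5]], rhs = [14.5936, 9.0594]ᵀ  (here Σln r = 5.8171, Σ(ln r)² = 9.7980, Σln q = 9.0594, Σln r·ln q = 14.5936).
Δ = 9.7980·5 − (5.8171)² = 15.1514; k = (14.5936·5 − 5.8171·9.0594)/15.1514 = 1.33772, ln C = (9.7980·9.0594 − 5.8171·14.5936)/15.1514 = 0.25555.

k = 1.338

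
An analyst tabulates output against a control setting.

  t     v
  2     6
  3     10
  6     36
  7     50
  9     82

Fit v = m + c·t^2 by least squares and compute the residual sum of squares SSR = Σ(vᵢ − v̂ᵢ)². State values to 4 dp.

Normal-equation sums: Σ1 = 5, Σt^2 = 179, Σt^2·t^2 = 10355.
For Xᵀv: Σv = 184, Σt^2·v = 10502.
Determinant 5·10355 − 179² = 19734.
m = (184·10355 − 179·10502)/19734 = 12731/9867; c = (5·10502 − 179·184)/19734 = 9787/9867.
Residuals: 2441/3289, -2144/9867, -9851/9867, 32/299, 3616/9867; SSR = 17174/9867.

SSR = 1.7405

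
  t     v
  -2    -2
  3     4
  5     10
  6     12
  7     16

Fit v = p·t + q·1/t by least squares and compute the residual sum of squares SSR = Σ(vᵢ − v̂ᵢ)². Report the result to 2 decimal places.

Entries of AᵀA: Σt·t = 123, Σt·1/t = 5, Σ1/t·1/t = 9907/22050.
For Aᵀv: Σt·v = 250, Σ1/t·v = 181/21.
So AᵀA·[p, q]ᵀ = Aᵀv: [[123, 5]; [5, 9907/22050]]·[p, q]ᵀ = [250, 181/21]ᵀ.
Eliminating q: (9907/22050)·(row 1) − 5·(row 2) gives (222437/7350)·p = (9907/22050)·250 − 5·(181/21) = 30530/441, so p = 1526500/667311.
Then q = ((181/21) − 5·(1526500/667311))/(9907/22050) = -1395450/222437.
Residuals: -374797/667311, -171602/222437, -122120/667311, -151181/222437, 589526/667311; SSR = 1459070/667311.

SSR = 2.19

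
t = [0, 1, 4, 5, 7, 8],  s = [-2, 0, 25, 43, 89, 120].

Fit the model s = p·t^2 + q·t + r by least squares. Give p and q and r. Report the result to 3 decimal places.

The normal equations are: 7379·p + 1045·q + 155·r = 13516;  1045·p + 155·q + 25·r = 1898;  155·p + 25·q + 6·r = 275.
Solving the 3×3 system (Gaussian elimination) gives p = 5139/2444, q = -20953/12220, r = -820/611.

p = 2.103, q = -1.715, r = -1.342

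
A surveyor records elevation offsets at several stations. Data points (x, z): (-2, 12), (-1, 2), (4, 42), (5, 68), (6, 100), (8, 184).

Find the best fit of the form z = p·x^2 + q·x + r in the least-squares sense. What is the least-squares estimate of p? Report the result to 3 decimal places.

Normal-equation sums: Σx^2·x^2 = 6290, Σx^2·x = 908, Σx^2 = 146, Σx·x = 146, Σx = 20, Σ1 = 6.
For Aᵀz: Σx^2·z = 17798, Σx·z = 2554, Σz = 408.
So AᵀA·[p, q, r]ᵀ = Aᵀz: [[6290, 908, 146]; [908, 146, 20]; [146, 20, 6]]·[p, q, r]ᵀ = [17798, 2554, 408]ᵀ.
Solving the 3×3 system (Gaussian elimination) gives p = 90961/29730, q = -17819/14865, r = -24317/9910.

p = 3.060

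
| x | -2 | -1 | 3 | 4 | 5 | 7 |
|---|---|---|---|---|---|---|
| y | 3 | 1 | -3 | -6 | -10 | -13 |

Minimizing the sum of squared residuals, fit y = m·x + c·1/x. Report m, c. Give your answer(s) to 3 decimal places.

m = -1.821, c = 1.393

The normal system MᵀM·[m, c]ᵀ = Mᵀy is [[104, 6]; [6, 261781/176400]]·[m, c]ᵀ = [-181, -62/7]ᵀ.
det = 104·(261781/176400) − 6² = 2609353/22050.
m = ((-181)·(261781/176400) − 6·(-62/7))/(2609353/22050) = -38007961/20874824; c = (104·(-62/7) − 6·(-181))/(2609353/22050) = 3635100/2609353.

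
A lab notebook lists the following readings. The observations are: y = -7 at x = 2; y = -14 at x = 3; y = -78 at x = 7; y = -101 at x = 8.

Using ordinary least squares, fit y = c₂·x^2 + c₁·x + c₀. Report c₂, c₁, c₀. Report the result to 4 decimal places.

c₂ = -1.6000, c₁ = 0.2308, c₀ = -0.7538

From the data, Σx^2·x^2 = 6594, Σx^2·x = 890, Σx^2 = 126, Σx·x = 126, Σx = 20, Σ1 = 4.
Right-hand side: Σx^2·y = -10440, Σx·y = -1410, Σy = -200.
So AᵀA·[c₂, c₁, c₀]ᵀ = Aᵀy: [[6594, 890, 126]; [890, 126, 20]; [126, 20, 4]]·[c₂, c₁, c₀]ᵀ = [-10440, -1410, -200]ᵀ.
Row-reducing yields c₂ = -8/5, c₁ = 3/13, c₀ = -49/65.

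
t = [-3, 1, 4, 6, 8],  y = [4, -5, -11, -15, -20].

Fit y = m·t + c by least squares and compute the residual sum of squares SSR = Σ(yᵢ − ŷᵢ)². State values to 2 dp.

Normal-equation sums: Σt·t = 126, Σt = 16, Σ1 = 5.
Right-hand side: Σt·y = -311, Σy = -47.
det = 126·5 − 16² = 374.
m = ((-311)·5 − 16·(-47))/374 = -73/34; c = (126·(-47) − 16·(-311))/374 = -43/17.
Residuals: 3/34, -11/34, 2/17, 7/17, -5/17; SSR = 13/34.

SSR = 0.38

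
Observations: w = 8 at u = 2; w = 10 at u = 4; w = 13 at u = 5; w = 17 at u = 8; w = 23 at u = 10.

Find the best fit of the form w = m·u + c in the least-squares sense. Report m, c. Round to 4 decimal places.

The normal equations are: 209·m + 29·c = 487;  29·m + 5·c = 71.
(Σu·u = 209, Σu = 29, Σ1 = 5, Σu·w = 487, Σw = 71.)
det = 209·5 − 29² = 204.
m = (487·5 − 29·71)/204 = 94/51; c = (209·71 − 29·487)/204 = 179/51.

m = 1.8431, c = 3.5098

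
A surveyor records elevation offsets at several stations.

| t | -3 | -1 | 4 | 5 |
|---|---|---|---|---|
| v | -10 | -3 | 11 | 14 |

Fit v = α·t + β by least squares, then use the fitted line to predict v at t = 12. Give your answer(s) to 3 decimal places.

Forming AᵀA = [[51, 5]; [5, 4]] and Aᵀv = [147, 12]ᵀ gives AᵀA·[α, β]ᵀ = Aᵀv.
det = 51·4 − 5² = 179.
α = (147·4 − 5·12)/179 = 528/179; β = (51·12 − 5·147)/179 = -123/179.
At t = 12: v̂ = (528/179)·(12) + (-123/179)·(1) = 6213/179.

v̂ = 34.709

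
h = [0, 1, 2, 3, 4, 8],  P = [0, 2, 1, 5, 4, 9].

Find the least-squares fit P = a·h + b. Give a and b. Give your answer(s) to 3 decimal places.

a = 1.100, b = 0.200

Entries of AᵀA: Σh·h = 94, Σh = 18, Σ1 = 6.
For AᵀP: Σh·P = 107, ΣP = 21.
So AᵀA·[a, b]ᵀ = AᵀP: [[94, 18]; [18, 6]]·[a, b]ᵀ = [107, 21]ᵀ.
det = 94·6 − 18² = 240.
a = (107·6 − 18·21)/240 = 11/10; b = (94·21 − 18·107)/240 = 1/5.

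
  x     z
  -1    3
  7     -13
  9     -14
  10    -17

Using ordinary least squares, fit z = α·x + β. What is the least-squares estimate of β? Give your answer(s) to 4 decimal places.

β = 0.9331

AᵀA·[α, β]ᵀ = Aᵀz reads: 231·α + 25·β = -390;  25·α + 4·β = -41.
(Σx·x = 231, Σx = 25, Σ1 = 4, Σx·z = -390, Σz = -41.)
det = 231·4 − 25² = 299.
α = ((-390)·4 − 25·(-41))/299 = -535/299; β = (231·(-41) − 25·(-390))/299 = 279/299.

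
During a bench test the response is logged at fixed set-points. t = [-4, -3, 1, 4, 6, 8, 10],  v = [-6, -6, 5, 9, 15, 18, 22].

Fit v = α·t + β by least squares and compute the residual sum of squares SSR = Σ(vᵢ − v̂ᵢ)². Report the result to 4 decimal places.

SSR = 6.0041

Sums needed: Σt·t = 242, Σt = 22, Σ1 = 7.
For Mᵀv: Σt·v = 537, Σv = 57.
Eliminating β: 7·(row 1) − 22·(row 2) gives 1210·α = 7·537 − 22·57 = 2505, so α = 501/242.
Then β = (57 − 22·(501/242))/7 = 18/11.
Residuals: 78/121, -345/242, 313/242, -111/121, 114/121, -24/121, -41/121; SSR = 1453/242.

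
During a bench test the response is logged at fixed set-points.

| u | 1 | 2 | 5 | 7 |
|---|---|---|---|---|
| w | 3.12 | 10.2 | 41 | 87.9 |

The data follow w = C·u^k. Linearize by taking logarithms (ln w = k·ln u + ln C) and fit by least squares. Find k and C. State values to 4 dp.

k = 1.6730, C = 3.1128

Let Y = ln w. Fitting Y = k·ln u + ln C by least squares:
Sums: Σln u = 4.2485, Σ(ln u)² = 6.8573, Σln w = 11.6500, Σln u·ln w = 16.2968.
Normal system: [[6.8573, 4.2485]; [4.2485, 4]]·[k, ln C]ᵀ = [16.2968, 11.6500]ᵀ.
Δ = 6.8573·4 − (4.2485)² = 9.3795; k = (16.2968·4 − 4.2485·11.6500)/9.3795 = 1.67303, ln C = (6.8573·11.6500 − 4.2485·16.2968)/9.3795 = 1.13553, so C = exp(1.13553) = 3.11282.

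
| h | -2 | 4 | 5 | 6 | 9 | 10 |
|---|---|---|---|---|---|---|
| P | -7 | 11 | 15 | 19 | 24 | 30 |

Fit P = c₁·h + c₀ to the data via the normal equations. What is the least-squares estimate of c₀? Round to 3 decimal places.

c₀ = -0.569

The normal system AᵀA·[c₁, c₀]ᵀ = AᵀP is [[262, 32]; [32, 6]]·[c₁, c₀]ᵀ = [763, 92]ᵀ.
Eliminating c₀: 6·(row 1) − 32·(row 2) gives 548·c₁ = 6·763 − 32·92 = 1634, so c₁ = 817/274.
Then c₀ = (92 − 32·(817/274))/6 = -78/137.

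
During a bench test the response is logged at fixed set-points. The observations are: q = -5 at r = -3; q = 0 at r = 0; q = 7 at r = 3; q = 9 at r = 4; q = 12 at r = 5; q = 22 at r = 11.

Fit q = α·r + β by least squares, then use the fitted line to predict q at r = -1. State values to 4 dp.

q̂ = -1.0647

Sums needed: Σr·r = 180, Σr = 20, Σ1 = 6.
Moment sums: Σr·q = 374, Σq = 45.
Δ = 180·6 − 20² = 680.
α = (374·6 − 20·45)/680 = 168/85; β = (180·45 − 20·374)/680 = 31/34.
At r = -1: q̂ = (168/85)·(-1) + (31/34)·(1) = -181/170.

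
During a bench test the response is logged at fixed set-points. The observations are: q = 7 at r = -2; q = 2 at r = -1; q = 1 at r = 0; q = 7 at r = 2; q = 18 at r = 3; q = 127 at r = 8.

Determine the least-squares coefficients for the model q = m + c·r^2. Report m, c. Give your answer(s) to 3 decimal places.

The normal equations are: 6·m + 82·c = 162;  82·m + 4210·c = 8348.
Δ = 6·4210 − 82² = 18536.
m = (162·4210 − 82·8348)/18536 = -629/4634; c = (6·8348 − 82·162)/18536 = 9201/4634.

m = -0.136, c = 1.986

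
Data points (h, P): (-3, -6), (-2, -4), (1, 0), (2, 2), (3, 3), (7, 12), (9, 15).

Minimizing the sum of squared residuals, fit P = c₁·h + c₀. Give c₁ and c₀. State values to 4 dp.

c₁ = 1.7679, c₀ = -1.1506

Normal-equation sums: Σh·h = 157, Σh = 17, Σ1 = 7.
Right-hand side: Σh·P = 258, ΣP = 22.
Normal equations: [[157, 17]; [17, 7]]·[c₁, c₀]ᵀ = [258, 22]ᵀ.
det = 157·7 − 17² = 810.
c₁ = (258·7 − 17·22)/810 = 716/405; c₀ = (157·22 − 17·258)/810 = -466/405.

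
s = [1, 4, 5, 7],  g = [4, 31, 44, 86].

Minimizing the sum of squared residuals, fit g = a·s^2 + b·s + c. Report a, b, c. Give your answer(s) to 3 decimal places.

XᵀX·[a, b, c]ᵀ = Xᵀg reads: 3283·a + 533·b + 91·c = 5814;  533·a + 91·b + 17·c = 950;  91·a + 17·b + 4·c = 165.
(Σs^2·s^2 = 3283, Σs^2·s = 533, Σs^2 = 91, Σs·s = 91, Σs = 17, Σ1 = 4, Σs^2·g = 5814, Σs·g = 950, Σg = 165.)
Row-reducing yields a = 5/3, b = 4/15, c = 11/5.

a = 1.667, b = 0.267, c = 2.200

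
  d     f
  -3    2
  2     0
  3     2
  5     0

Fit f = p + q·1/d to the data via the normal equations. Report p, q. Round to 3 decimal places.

p = 1.314, q = -1.796

The normal equations are: 4·p + (7/10)·q = 4;  (7/10)·p + (461/900)·q = 0.
(Σ1 = 4, Σ1/d = 7/10, Σ1/d·1/d = 461/900, Σf = 4, Σ1/d·f = 0.)
Eliminating q: (461/900)·(row 1) − (7/10)·(row 2) gives (1403/900)·p = (461/900)·4 − (7/10)·0 = 461/225, so p = 1844/1403.
Then q = (0 − (7/10)·(1844/1403))/(461/900) = -2520/1403.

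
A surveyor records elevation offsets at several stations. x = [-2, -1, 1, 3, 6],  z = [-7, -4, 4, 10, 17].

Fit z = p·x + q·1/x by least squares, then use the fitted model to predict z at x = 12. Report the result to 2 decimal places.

Entries of AᵀA: Σx·x = 51, Σx·1/x = 5, Σ1/x·1/x = 43/18.
And Σx·z = 154, Σ1/x·z = 53/3.
So AᵀA·[p, q]ᵀ = Aᵀz: [[51, 5]; [5, 43/18]]·[p, q]ᵀ = [154, 53/3]ᵀ.
Eliminating q: (43/18)·(row 1) − 5·(row 2) gives (581/6)·p = (43/18)·154 − 5·(53/3) = 2516/9, so p = 5032/1743.
Then q = ((53/3) − 5·(5032/1743))/(43/18) = 786/581.
At x = 12: ẑ = (5032/1743)·(12) + (786/581)·(1/12) = 40387/1162.

ẑ = 34.76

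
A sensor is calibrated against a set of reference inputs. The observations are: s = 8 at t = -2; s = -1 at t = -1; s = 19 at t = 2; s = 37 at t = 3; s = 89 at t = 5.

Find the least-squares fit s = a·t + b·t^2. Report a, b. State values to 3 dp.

a = 2.837, b = 3.027

The normal equations are: 43·a + 151·b = 579;  151·a + 739·b = 2665.
det = 43·739 − 151² = 8976.
a = (579·739 − 151·2665)/8976 = 749/264; b = (43·2665 − 151·579)/8976 = 799/264.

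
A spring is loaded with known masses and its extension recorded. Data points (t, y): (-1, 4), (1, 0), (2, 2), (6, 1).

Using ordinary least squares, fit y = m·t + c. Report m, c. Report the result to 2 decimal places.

Compute the Gram sums: Σt·t = 42, Σt = 8, Σ1 = 4.
And Σt·y = 6, Σy = 7.
Δ = 42·4 − 8² = 104.
m = (6·4 − 8·7)/104 = -4/13; c = (42·7 − 8·6)/104 = 123/52.

m = -0.31, c = 2.37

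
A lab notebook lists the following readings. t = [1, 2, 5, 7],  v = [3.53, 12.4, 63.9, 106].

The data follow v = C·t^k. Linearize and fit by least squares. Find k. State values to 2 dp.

k = 1.76

Taking logs, ln v = k·ln t + ln C, so regress ln v on ln t.
Σln t = 4.2485, Σ(ln t)² = 6.8573, Σln v = 12.5998, Σln t·ln v = 17.5107.
Equations: 6.8573·k + 4.2485·ln C = 17.5107;  4.2485·k + 4·ln C = 12.5998.
Solving (det = 9.3795): k = 1.76052, ln C = 1.28005.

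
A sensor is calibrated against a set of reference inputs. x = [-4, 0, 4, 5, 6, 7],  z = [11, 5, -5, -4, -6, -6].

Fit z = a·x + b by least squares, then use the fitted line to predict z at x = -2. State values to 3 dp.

ẑ = 7.519

Compute the Gram sums: Σx·x = 142, Σx = 18, Σ1 = 6.
Moment sums: Σx·z = -162, Σz = -5.
MᵀM·[a, b]ᵀ = Mᵀz becomes [[142, 18]; [18, 6]]·[a, b]ᵀ = [-162, -5]ᵀ.
Eliminating b: 6·(row 1) − 18·(row 2) gives 528·a = 6·(-162) − 18·(-5) = -882, so a = -147/88.
Then b = ((-5) − 18·(-147/88))/6 = 1103/264.
At x = -2: ẑ = (-147/88)·(-2) + (1103/264)·(1) = 1985/264.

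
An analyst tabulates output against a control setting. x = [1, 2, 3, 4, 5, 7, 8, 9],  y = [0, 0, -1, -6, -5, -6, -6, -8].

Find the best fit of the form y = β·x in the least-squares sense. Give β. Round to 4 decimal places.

β = -0.8594

Compute the Gram sums: Σx·x = 249.
Moment sums: Σx·y = -214.
So MᵀM·[β]ᵀ = Mᵀy: [[249]]·[β]ᵀ = [-214]ᵀ.
β = (-214)/249 = -0.859438.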